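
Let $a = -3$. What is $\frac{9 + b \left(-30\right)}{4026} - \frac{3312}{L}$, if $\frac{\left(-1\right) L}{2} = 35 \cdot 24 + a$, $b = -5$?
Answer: $\frac{251857}{124806} \approx 2.018$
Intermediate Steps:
$L = -1674$ ($L = - 2 \left(35 \cdot 24 - 3\right) = - 2 \left(840 - 3\right) = \left(-2\right) 837 = -1674$)
$\frac{9 + b \left(-30\right)}{4026} - \frac{3312}{L} = \frac{9 - -150}{4026} - \frac{3312}{-1674} = \left(9 + 150\right) \frac{1}{4026} - - \frac{184}{93} = 159 \cdot \frac{1}{4026} + \frac{184}{93} = \frac{53}{1342} + \frac{184}{93} = \frac{251857}{124806}$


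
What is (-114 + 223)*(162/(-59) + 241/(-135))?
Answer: -3933701/7965 ≈ -493.87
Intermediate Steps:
(-114 + 223)*(162/(-59) + 241/(-135)) = 109*(162*(-1/59) + 241*(-1/135)) = 109*(-162/59 - 241/135) = 109*(-36089/7965) = -3933701/7965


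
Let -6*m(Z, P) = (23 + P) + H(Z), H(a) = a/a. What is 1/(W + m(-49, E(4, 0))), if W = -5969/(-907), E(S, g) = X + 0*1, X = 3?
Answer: 1814/3775 ≈ 0.48053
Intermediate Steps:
E(S, g) = 3 (E(S, g) = 3 + 0*1 = 3 + 0 = 3)
H(a) = 1
m(Z, P) = -4 - P/6 (m(Z, P) = -((23 + P) + 1)/6 = -(24 + P)/6 = -4 - P/6)
W = 5969/907 (W = -5969*(-1/907) = 5969/907 ≈ 6.5810)
1/(W + m(-49, E(4, 0))) = 1/(5969/907 + (-4 - ⅙*3)) = 1/(5969/907 + (-4 - ½)) = 1/(5969/907 - 9/2) = 1/(3775/1814) = 1814/3775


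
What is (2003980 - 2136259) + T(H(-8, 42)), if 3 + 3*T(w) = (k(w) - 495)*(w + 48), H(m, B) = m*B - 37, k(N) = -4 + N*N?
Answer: -15150530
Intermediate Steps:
k(N) = -4 + N²
H(m, B) = -37 + B*m (H(m, B) = B*m - 37 = -37 + B*m)
T(w) = -1 + (-499 + w²)*(48 + w)/3 (T(w) = -1 + (((-4 + w²) - 495)*(w + 48))/3 = -1 + ((-499 + w²)*(48 + w))/3 = -1 + (-499 + w²)*(48 + w)/3)
(2003980 - 2136259) + T(H(-8, 42)) = (2003980 - 2136259) + (-7985 + 16*(-37 + 42*(-8))² - 499*(-37 + 42*(-8))/3 + (-37 + 42*(-8))³/3) = -132279 + (-7985 + 16*(-37 - 336)² - 499*(-37 - 336)/3 + (-37 - 336)³/3) = -132279 + (-7985 + 16*(-373)² - 499/3*(-373) + (⅓)*(-373)³) = -132279 + (-7985 + 16*139129 + 186127/3 + (⅓)*(-51895117)) = -132279 + (-7985 + 2226064 + 186127/3 - 51895117/3) = -132279 - 15018251 = -15150530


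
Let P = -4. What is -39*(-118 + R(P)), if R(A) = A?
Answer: 4758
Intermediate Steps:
-39*(-118 + R(P)) = -39*(-118 - 4) = -39*(-122) = 4758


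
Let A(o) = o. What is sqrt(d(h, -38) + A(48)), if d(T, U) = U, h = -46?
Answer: sqrt(10) ≈ 3.1623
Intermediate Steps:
sqrt(d(h, -38) + A(48)) = sqrt(-38 + 48) = sqrt(10)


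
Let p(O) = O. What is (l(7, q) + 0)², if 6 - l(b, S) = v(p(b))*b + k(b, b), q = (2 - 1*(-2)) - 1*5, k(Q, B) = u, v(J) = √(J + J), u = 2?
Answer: 702 - 56*√14 ≈ 492.47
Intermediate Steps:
v(J) = √2*√J (v(J) = √(2*J) = √2*√J)
k(Q, B) = 2
q = -1 (q = (2 + 2) - 5 = 4 - 5 = -1)
l(b, S) = 4 - √2*b^(3/2) (l(b, S) = 6 - ((√2*√b)*b + 2) = 6 - (√2*b^(3/2) + 2) = 6 - (2 + √2*b^(3/2)) = 6 + (-2 - √2*b^(3/2)) = 4 - √2*b^(3/2))
(l(7, q) + 0)² = ((4 - √2*7^(3/2)) + 0)² = ((4 - √2*7*√7) + 0)² = ((4 - 7*√14) + 0)² = (4 - 7*√14)²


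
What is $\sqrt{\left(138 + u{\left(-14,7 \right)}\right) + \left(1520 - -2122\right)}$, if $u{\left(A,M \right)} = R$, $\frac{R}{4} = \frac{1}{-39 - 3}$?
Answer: $\frac{\sqrt{1666938}}{21} \approx 61.481$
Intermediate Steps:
$R = - \frac{2}{21}$ ($R = \frac{4}{-39 - 3} = \frac{4}{-42} = 4 \left(- \frac{1}{42}\right) = - \frac{2}{21} \approx -0.095238$)
$u{\left(A,M \right)} = - \frac{2}{21}$
$\sqrt{\left(138 + u{\left(-14,7 \right)}\right) + \left(1520 - -2122\right)} = \sqrt{\left(138 - \frac{2}{21}\right) + \left(1520 - -2122\right)} = \sqrt{\frac{2896}{21} + \left(1520 + 2122\right)} = \sqrt{\frac{2896}{21} + 3642} = \sqrt{\frac{79378}{21}} = \frac{\sqrt{1666938}}{21}$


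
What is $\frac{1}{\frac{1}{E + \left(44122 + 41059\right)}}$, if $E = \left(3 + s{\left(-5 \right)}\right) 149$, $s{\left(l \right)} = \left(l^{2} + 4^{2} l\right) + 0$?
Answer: $77433$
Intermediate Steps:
$s{\left(l \right)} = l^{2} + 16 l$ ($s{\left(l \right)} = \left(l^{2} + 16 l\right) + 0 = l^{2} + 16 l$)
$E = -7748$ ($E = \left(3 - 5 \left(16 - 5\right)\right) 149 = \left(3 - 55\right) 149 = \left(-52\right) 149 = -7748$)
$\frac{1}{\frac{1}{E + \left(44122 + 41059\right)}} = \frac{1}{\frac{1}{-7748 + \left(44122 + 41059\right)}} = \frac{1}{\frac{1}{-7748 + 85181}} = \frac{1}{\frac{1}{77433}} = 77433$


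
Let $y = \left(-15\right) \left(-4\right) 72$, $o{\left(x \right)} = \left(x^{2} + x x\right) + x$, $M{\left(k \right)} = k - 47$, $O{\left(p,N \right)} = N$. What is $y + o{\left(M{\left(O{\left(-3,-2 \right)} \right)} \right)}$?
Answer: $9073$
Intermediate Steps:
$M{\left(k \right)} = -47 + k$
$o{\left(x \right)} = x + 2 x^{2}$ ($o{\left(x \right)} = \left(x^{2} + x^{2}\right) + x = 2 x^{2} + x = x + 2 x^{2}$)
$y = 4320$ ($y = 60 \cdot 72 = 4320$)
$y + o{\left(M{\left(O{\left(-3,-2 \right)} \right)} \right)} = 4320 + \left(-47 - 2\right) \left(1 + 2 \left(-47 - 2\right)\right) = 4320 - 49 \left(1 + 2 \left(-49\right)\right) = 4320 - 49 \left(1 - 98\right) = 4320 - -4753 = 4320 + 4753 = 9073$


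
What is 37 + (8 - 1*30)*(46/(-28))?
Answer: 512/7 ≈ 73.143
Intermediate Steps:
37 + (8 - 1*30)*(46/(-28)) = 37 + (8 - 30)*(46*(-1/28)) = 37 - 22*(-23/14) = 37 + 253/7 = 512/7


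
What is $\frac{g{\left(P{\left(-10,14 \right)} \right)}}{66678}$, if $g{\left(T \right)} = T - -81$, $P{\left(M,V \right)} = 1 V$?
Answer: $\frac{95}{66678} \approx 0.0014248$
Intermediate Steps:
$P{\left(M,V \right)} = V$
$g{\left(T \right)} = 81 + T$ ($g{\left(T \right)} = T + 81 = 81 + T$)
$\frac{g{\left(P{\left(-10,14 \right)} \right)}}{66678} = \frac{81 + 14}{66678} = 95 \cdot \frac{1}{66678} = \frac{95}{66678}$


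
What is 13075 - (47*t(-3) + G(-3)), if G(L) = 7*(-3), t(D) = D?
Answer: 13237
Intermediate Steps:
G(L) = -21
13075 - (47*t(-3) + G(-3)) = 13075 - (47*(-3) - 21) = 13075 - (-141 - 21) = 13075 - 1*(-162) = 13075 + 162 = 13237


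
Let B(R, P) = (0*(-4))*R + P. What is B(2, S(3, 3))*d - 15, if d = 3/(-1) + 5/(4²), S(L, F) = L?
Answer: -369/16 ≈ -23.063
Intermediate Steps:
B(R, P) = P (B(R, P) = 0*R + P = 0 + P = P)
d = -43/16 (d = 3*(-1) + 5/16 = -3 + 5*(1/16) = -3 + 5/16 = -43/16 ≈ -2.6875)
B(2, S(3, 3))*d - 15 = 3*(-43/16) - 15 = -129/16 - 15 = -369/16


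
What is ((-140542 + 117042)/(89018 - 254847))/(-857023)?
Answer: -23500/142119267067 ≈ -1.6535e-7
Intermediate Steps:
((-140542 + 117042)/(89018 - 254847))/(-857023) = -23500/(-165829)*(-1/857023) = -23500*(-1/165829)*(-1/857023) = (23500/165829)*(-1/857023) = -23500/142119267067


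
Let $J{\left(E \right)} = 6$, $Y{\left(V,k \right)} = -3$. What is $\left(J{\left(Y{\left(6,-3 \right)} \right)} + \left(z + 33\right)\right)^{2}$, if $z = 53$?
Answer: $8464$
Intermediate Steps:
$\left(J{\left(Y{\left(6,-3 \right)} \right)} + \left(z + 33\right)\right)^{2} = \left(6 + \left(53 + 33\right)\right)^{2} = \left(6 + 86\right)^{2} = 92^{2} = 8464$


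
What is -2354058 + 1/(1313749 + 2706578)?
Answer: -9464082936965/4020327 ≈ -2.3541e+6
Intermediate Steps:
-2354058 + 1/(1313749 + 2706578) = -2354058 + 1/4020327 = -9464082936965/4020327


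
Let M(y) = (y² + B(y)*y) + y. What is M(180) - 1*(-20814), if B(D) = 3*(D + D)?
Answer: 247794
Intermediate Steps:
B(D) = 6*D (B(D) = 3*(2*D) = 6*D)
M(y) = y + 7*y² (M(y) = (y² + (6*y)*y) + y = (y² + 6*y²) + y = 7*y² + y = y + 7*y²)
M(180) - 1*(-20814) = 180*(1 + 7*180) - 1*(-20814) = 180*(1 + 1260) + 20814 = 180*1261 + 20814 = 226980 + 20814 = 247794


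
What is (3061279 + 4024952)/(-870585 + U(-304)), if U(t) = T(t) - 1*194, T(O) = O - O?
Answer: -7086231/870779 ≈ -8.1378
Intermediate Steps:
T(O) = 0
U(t) = -194 (U(t) = 0 - 1*194 = 0 - 194 = -194)
(3061279 + 4024952)/(-870585 + U(-304)) = (3061279 + 4024952)/(-870585 - 194) = 7086231/(-870779) = 7086231*(-1/870779) = -7086231/870779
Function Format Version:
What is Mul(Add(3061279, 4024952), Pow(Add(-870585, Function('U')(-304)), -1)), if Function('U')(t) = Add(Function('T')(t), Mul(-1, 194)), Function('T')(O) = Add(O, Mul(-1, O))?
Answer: Rational(-7086231, 870779) ≈ -8.1378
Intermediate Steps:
Function('T')(O) = 0
Function('U')(t) = -194 (Function('U')(t) = Add(0, Mul(-1, 194)) = Add(0, -194) = -194)
Mul(Add(3061279, 4024952), Pow(Add(-870585, Function('U')(-304)), -1)) = Mul(Add(3061279, 4024952), Pow(Add(-870585, -194), -1)) = Mul(7086231, Pow(-870779, -1)) = Mul(7086231, Rational(-1, 870779)) = Rational(-7086231, 870779)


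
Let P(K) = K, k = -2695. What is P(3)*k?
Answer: -8085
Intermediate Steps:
P(3)*k = 3*(-2695) = -8085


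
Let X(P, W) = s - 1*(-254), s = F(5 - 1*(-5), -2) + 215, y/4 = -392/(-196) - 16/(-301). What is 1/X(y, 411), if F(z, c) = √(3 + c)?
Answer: 1/470 ≈ 0.0021277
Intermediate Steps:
y = 2472/301 (y = 4*(-392/(-196) - 16/(-301)) = 4*(-392*(-1/196) - 16*(-1/301)) = 4*(2 + 16/301) = 4*(618/301) = 2472/301 ≈ 8.2126)
s = 216 (s = √(3 - 2) + 215 = √1 + 215 = 1 + 215 = 216)
X(P, W) = 470 (X(P, W) = 216 - 1*(-254) = 216 + 254 = 470)
1/X(y, 411) = 1/470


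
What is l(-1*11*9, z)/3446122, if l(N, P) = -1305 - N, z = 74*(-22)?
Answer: -603/1723061 ≈ -0.00034996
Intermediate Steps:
z = -1628
l(-1*11*9, z)/3446122 = (-1305 - (-1*11)*9)/3446122 = (-1305 - (-11)*9)*(1/3446122) = (-1305 - 1*(-99))*(1/3446122) = (-1305 + 99)*(1/3446122) = -1206*1/3446122 = -603/1723061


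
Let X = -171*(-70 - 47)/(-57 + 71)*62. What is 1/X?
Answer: 7/620217 ≈ 1.1286e-5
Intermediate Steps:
X = 620217/7 (X = -(-20007)/14*62 = -171*(-117/14)*62 = (20007/14)*62 = 620217/7 ≈ 88602.)
1/X = 1/(620217/7) = 7/620217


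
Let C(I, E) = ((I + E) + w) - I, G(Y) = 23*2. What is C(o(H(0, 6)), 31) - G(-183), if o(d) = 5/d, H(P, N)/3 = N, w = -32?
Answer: -47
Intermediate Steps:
H(P, N) = 3*N
G(Y) = 46
C(I, E) = -32 + E (C(I, E) = ((I + E) - 32) - I = ((E + I) - 32) - I = (-32 + E + I) - I = -32 + E)
C(o(H(0, 6)), 31) - G(-183) = (-32 + 31) - 1*46 = -1 - 46 = -47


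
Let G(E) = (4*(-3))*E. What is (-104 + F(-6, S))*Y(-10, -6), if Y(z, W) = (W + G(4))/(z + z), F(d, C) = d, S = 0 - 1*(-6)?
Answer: -297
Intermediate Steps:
S = 6 (S = 0 + 6 = 6)
G(E) = -12*E
Y(z, W) = (-48 + W)/(2*z) (Y(z, W) = (W - 12*4)/(z + z) = (W - 48)/((2*z)) = (-48 + W)*(1/(2*z)) = (-48 + W)/(2*z))
(-104 + F(-6, S))*Y(-10, -6) = (-104 - 6)*((½)*(-48 - 6)/(-10)) = -55*(-1)*(-54)/10 = -110*27/10 = -297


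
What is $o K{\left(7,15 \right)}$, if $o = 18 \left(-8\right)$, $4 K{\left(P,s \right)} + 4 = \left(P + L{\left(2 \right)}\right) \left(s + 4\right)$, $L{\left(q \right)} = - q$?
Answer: $-3276$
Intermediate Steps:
$K{\left(P,s \right)} = -1 + \frac{\left(-2 + P\right) \left(4 + s\right)}{4}$ ($K{\left(P,s \right)} = -1 + \frac{\left(P - 2\right) \left(s + 4\right)}{4} = -1 + \frac{\left(P - 2\right) \left(4 + s\right)}{4} = -1 + \frac{\left(-2 + P\right) \left(4 + s\right)}{4}$)
$o = -144$
$o K{\left(7,15 \right)} = - 144 \left(-3 + 7 - \frac{15}{2} + \frac{1}{4} \cdot 7 \cdot 15\right) = - 144 \left(-3 + 7 - \frac{15}{2} + \frac{105}{4}\right) = \left(-144\right) \frac{91}{4} = -3276$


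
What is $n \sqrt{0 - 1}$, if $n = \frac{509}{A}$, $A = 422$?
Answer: $\frac{509 i}{422} \approx 1.2062 i$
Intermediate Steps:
$n = \frac{509}{422} \approx 1.2062$
$n \sqrt{0 - 1} = \frac{509 \sqrt{0 - 1}}{422} = \frac{509 \sqrt{-1}}{422} = \frac{509 i}{422}$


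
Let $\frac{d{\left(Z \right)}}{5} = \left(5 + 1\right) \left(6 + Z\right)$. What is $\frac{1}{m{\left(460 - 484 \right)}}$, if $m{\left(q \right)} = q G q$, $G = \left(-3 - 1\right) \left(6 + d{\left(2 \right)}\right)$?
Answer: $- \frac{1}{566784} \approx -1.7643 \cdot 10^{-6}$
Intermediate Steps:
$d{\left(Z \right)} = 180 + 30 Z$ ($d{\left(Z \right)} = 5 \left(5 + 1\right) \left(6 + Z\right) = 5 \cdot 6 \left(6 + Z\right) = 5 \left(36 + 6 Z\right) = 180 + 30 Z$)
$G = -984$ ($G = \left(-3 - 1\right) \left(6 + \left(180 + 30 \cdot 2\right)\right) = - 4 \left(6 + \left(180 + 60\right)\right) = - 4 \left(6 + 240\right) = \left(-4\right) 246 = -984$)
$m{\left(q \right)} = - 984 q^{2}$ ($m{\left(q \right)} = q \left(-984\right) q = - 984 q q = - 984 q^{2}$)
$\frac{1}{m{\left(460 - 484 \right)}} = \frac{1}{\left(-984\right) \left(460 - 484\right)^{2}} = \frac{1}{\left(-984\right) \left(-24\right)^{2}} = \frac{1}{\left(-984\right) 576} = \frac{1}{-566784} = - \frac{1}{566784}$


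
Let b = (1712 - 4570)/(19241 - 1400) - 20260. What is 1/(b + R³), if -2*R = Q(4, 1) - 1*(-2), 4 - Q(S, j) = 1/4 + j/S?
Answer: -1141824/23157283523 ≈ -4.9307e-5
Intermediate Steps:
Q(S, j) = 15/4 - j/S (Q(S, j) = 4 - (1/4 + j/S) = 4 - (1*(¼) + j/S) = 4 - (¼ + j/S) = 4 + (-¼ - j/S) = 15/4 - j/S)
R = -11/4 (R = -((15/4 - 1*1/4) - 1*(-2))/2 = -((15/4 - 1*1*¼) + 2)/2 = -((15/4 - ¼) + 2)/2 = -(7/2 + 2)/2 = -½*11/2 = -11/4 ≈ -2.7500)
b = -361461518/17841 (b = -2858/17841 - 20260 = -361461518/17841 ≈ -20260.)
1/(b + R³) = 1/(-361461518/17841 + (-11/4)³) = 1/(-361461518/17841 - 1331/64) = 1/(-23157283523/1141824) = -1141824/23157283523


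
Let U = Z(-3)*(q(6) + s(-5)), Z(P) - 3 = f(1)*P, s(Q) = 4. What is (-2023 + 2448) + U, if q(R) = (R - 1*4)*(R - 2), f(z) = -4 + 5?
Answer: 425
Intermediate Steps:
f(z) = 1
Z(P) = 3 + P (Z(P) = 3 + 1*P = 3 + P)
q(R) = (-4 + R)*(-2 + R) (q(R) = (R - 4)*(-2 + R) = (-4 + R)*(-2 + R))
U = 0 (U = (3 - 3)*((8 + 6**2 - 6*6) + 4) = 0*((8 + 36 - 36) + 4) = 0*(8 + 4) = 0*12 = 0)
(-2023 + 2448) + U = (-2023 + 2448) + 0 = 425 + 0 = 425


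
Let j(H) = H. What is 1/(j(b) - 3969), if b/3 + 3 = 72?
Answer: -1/3762 ≈ -0.00026582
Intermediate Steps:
b = 207 (b = -9 + 3*72 = -9 + 216 = 207)
1/(j(b) - 3969) = 1/(207 - 3969) = 1/(-3762) = -1/3762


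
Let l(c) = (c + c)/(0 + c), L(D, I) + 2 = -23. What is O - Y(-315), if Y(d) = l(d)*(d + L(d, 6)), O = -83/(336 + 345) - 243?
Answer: 297514/681 ≈ 436.88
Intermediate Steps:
L(D, I) = -25 (L(D, I) = -2 - 23 = -25)
l(c) = 2 (l(c) = (2*c)/c = 2)
O = -165566/681 (O = -83/681 - 243 = -165566/681 ≈ -243.12)
Y(d) = -50 + 2*d (Y(d) = 2*(d - 25) = 2*(-25 + d) = -50 + 2*d)
O - Y(-315) = -165566/681 - (-50 + 2*(-315)) = -165566/681 - (-50 - 630) = -165566/681 - 1*(-680) = -165566/681 + 680 = 297514/681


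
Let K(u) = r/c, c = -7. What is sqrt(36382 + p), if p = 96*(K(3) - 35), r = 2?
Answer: sqrt(1616734)/7 ≈ 181.64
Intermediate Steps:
K(u) = -2/7 (K(u) = 2/(-7) = 2*(-1/7) = -2/7)
p = -23712/7 (p = 96*(-2/7 - 35) = 96*(-247/7) = -23712/7 ≈ -3387.4)
sqrt(36382 + p) = sqrt(36382 - 23712/7) = sqrt(230962/7) = sqrt(1616734)/7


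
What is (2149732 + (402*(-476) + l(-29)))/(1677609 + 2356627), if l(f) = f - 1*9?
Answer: 979171/2017118 ≈ 0.48543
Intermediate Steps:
l(f) = -9 + f (l(f) = f - 9 = -9 + f)
(2149732 + (402*(-476) + l(-29)))/(1677609 + 2356627) = (2149732 + (402*(-476) + (-9 - 29)))/(1677609 + 2356627) = (2149732 + (-191352 - 38))/4034236 = (2149732 - 191390)*(1/4034236) = 1958342*(1/4034236) = 979171/2017118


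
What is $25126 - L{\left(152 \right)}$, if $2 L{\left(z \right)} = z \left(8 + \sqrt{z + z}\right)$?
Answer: $24518 - 304 \sqrt{19} \approx 23193.0$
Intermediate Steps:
$L{\left(z \right)} = \frac{z \left(8 + \sqrt{2} \sqrt{z}\right)}{2}$ ($L{\left(z \right)} = \frac{z \left(8 + \sqrt{z + z}\right)}{2} = \frac{z \left(8 + \sqrt{2 z}\right)}{2} = \frac{z \left(8 + \sqrt{2} \sqrt{z}\right)}{2}$)
$25126 - L{\left(152 \right)} = 25126 - \left(4 \cdot 152 + \frac{\sqrt{2} \cdot 152^{\frac{3}{2}}}{2}\right) = 25126 - \left(608 + \frac{\sqrt{2} \cdot 304 \sqrt{38}}{2}\right) = 25126 - \left(608 + 304 \sqrt{19}\right) = 24518 - 304 \sqrt{19}$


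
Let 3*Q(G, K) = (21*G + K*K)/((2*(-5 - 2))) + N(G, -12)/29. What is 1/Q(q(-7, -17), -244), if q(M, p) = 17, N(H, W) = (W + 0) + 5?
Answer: -1218/1736995 ≈ -0.00070121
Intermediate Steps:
N(H, W) = 5 + W (N(H, W) = W + 5 = 5 + W)
Q(G, K) = -7/87 - G/2 - K²/42 (Q(G, K) = ((21*G + K*K)/((2*(-5 - 2))) + (5 - 12)/29)/3 = ((21*G + K²)/((2*(-7))) - 7*1/29)/3 = ((K² + 21*G)/(-14) - 7/29)/3 = ((K² + 21*G)*(-1/14) - 7/29)/3 = ((-3*G/2 - K²/14) - 7/29)/3 = (-7/29 - 3*G/2 - K²/14)/3 = -7/87 - G/2 - K²/42)
1/Q(q(-7, -17), -244) = 1/(-7/87 - ½*17 - 1/42*(-244)²) = 1/(-7/87 - 17/2 - 1/42*59536) = 1/(-7/87 - 17/2 - 29768/21) = 1/(-1736995/1218) = -1218/1736995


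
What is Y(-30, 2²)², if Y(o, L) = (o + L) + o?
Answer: 3136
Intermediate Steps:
Y(o, L) = L + 2*o (Y(o, L) = (L + o) + o = L + 2*o)
Y(-30, 2²)² = (2² + 2*(-30))² = (4 - 60)² = (-56)² = 3136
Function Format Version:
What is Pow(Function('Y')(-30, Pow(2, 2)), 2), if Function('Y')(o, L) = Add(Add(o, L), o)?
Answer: 3136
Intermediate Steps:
Function('Y')(o, L) = Add(L, Mul(2, o)) (Function('Y')(o, L) = Add(Add(L, o), o) = Add(L, Mul(2, o)))
Pow(Function('Y')(-30, Pow(2, 2)), 2) = Pow(Add(Pow(2, 2), Mul(2, -30)), 2) = Pow(Add(4, -60), 2) = Pow(-56, 2) = 3136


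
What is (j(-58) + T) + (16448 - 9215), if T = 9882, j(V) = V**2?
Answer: 20479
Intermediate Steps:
(j(-58) + T) + (16448 - 9215) = ((-58)**2 + 9882) + (16448 - 9215) = (3364 + 9882) + 7233 = 13246 + 7233 = 20479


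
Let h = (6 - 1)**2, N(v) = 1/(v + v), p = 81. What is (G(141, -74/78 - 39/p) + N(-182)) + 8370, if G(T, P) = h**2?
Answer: 3274179/364 ≈ 8995.0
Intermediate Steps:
N(v) = 1/(2*v)
h = 25 (h = 5**2 = 25)
G(T, P) = 625 (G(T, P) = 25**2 = 625)
(G(141, -74/78 - 39/p) + N(-182)) + 8370 = (625 + (1/2)/(-182)) + 8370 = (625 + (1/2)*(-1/182)) + 8370 = (625 - 1/364) + 8370 = 227499/364 + 8370 = 3274179/364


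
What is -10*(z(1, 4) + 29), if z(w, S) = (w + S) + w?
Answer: -350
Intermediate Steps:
z(w, S) = S + 2*w (z(w, S) = (S + w) + w = S + 2*w)
-10*(z(1, 4) + 29) = -10*((4 + 2*1) + 29) = -10*((4 + 2) + 29) = -10*(6 + 29) = -10*35 = -350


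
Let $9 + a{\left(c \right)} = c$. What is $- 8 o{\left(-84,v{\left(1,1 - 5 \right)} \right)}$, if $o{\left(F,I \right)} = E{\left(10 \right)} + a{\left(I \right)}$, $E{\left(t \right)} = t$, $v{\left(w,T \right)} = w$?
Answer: $-16$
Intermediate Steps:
$a{\left(c \right)} = -9 + c$
$o{\left(F,I \right)} = 1 + I$ ($o{\left(F,I \right)} = 10 + \left(-9 + I\right) = 1 + I$)
$- 8 o{\left(-84,v{\left(1,1 - 5 \right)} \right)} = - 8 \left(1 + 1\right) = \left(-8\right) 2 = -16$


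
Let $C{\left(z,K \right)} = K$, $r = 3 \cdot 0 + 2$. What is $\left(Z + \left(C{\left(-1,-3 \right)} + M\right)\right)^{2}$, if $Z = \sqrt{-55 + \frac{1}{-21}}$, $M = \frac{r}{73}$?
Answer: $\frac{\left(4557 - 2482 i \sqrt{21}\right)^{2}}{2350089} \approx -46.211 - 44.11 i$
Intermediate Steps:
$r = 2$ ($r = 0 + 2 = 2$)
$M = \frac{2}{73} \approx 0.027397$
$Z = \frac{34 i \sqrt{21}}{21}$ ($Z = \sqrt{-55 - \frac{1}{21}} = \sqrt{- \frac{1156}{21}} = \frac{34 i \sqrt{21}}{21} \approx 7.4194 i$)
$\left(Z + \left(C{\left(-1,-3 \right)} + M\right)\right)^{2} = \left(\frac{34 i \sqrt{21}}{21} + \left(-3 + \frac{2}{73}\right)\right)^{2} = \left(\frac{34 i \sqrt{21}}{21} - \frac{217}{73}\right)^{2} = \left(- \frac{217}{73} + \frac{34 i \sqrt{21}}{21}\right)^{2}$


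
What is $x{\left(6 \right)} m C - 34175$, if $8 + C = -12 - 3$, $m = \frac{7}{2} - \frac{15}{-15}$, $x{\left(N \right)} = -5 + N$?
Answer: $- \frac{68557}{2} \approx -34279.0$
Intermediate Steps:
$m = \frac{9}{2}$ ($m = 7 \cdot \frac{1}{2} - -1 = \frac{7}{2} + 1 = \frac{9}{2} \approx 4.5$)
$C = -23$ ($C = -8 - 15 = -23$)
$x{\left(6 \right)} m C - 34175 = \left(-5 + 6\right) \frac{9}{2} \left(-23\right) - 34175 = 1 \cdot \frac{9}{2} \left(-23\right) - 34175 = \frac{9}{2} \left(-23\right) - 34175 = - \frac{207}{2} - 34175 = - \frac{68557}{2}$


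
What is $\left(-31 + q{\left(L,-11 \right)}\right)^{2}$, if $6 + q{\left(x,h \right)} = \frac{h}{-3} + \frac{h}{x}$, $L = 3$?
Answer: $1369$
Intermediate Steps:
$q{\left(x,h \right)} = -6 - \frac{h}{3} + \frac{h}{x}$ ($q{\left(x,h \right)} = -6 + \left(\frac{h}{-3} + \frac{h}{x}\right) = -6 + \left(h \left(- \frac{1}{3}\right) + \frac{h}{x}\right) = -6 - \left(\frac{h}{3} - \frac{h}{x}\right) = -6 - \frac{h}{3} + \frac{h}{x}$)
$\left(-31 + q{\left(L,-11 \right)}\right)^{2} = \left(-31 - \left(\frac{7}{3} + \frac{11}{3}\right)\right)^{2} = \left(-31 - 6\right)^{2} = \left(-37\right)^{2} = 1369$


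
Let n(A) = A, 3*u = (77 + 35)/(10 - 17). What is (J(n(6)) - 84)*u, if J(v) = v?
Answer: 416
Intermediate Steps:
u = -16/3 (u = ((77 + 35)/(10 - 17))/3 = (112/(-7))/3 = (112*(-⅐))/3 = (⅓)*(-16) = -16/3 ≈ -5.3333)
(J(n(6)) - 84)*u = (6 - 84)*(-16/3) = -78*(-16/3) = 416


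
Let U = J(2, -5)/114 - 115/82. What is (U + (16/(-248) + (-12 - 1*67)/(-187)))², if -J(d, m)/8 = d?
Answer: 1030642224482689/734148670851684 ≈ 1.4039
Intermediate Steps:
J(d, m) = -8*d
U = -7211/4674 (U = -8*2/114 - 115/82 = -16*1/114 - 115*1/82 = -8/57 - 115/82 = -7211/4674 ≈ -1.5428)
(U + (16/(-248) + (-12 - 1*67)/(-187)))² = (-7211/4674 + (16/(-248) + (-12 - 1*67)/(-187)))² = (-7211/4674 + (16*(-1/248) + (-12 - 67)*(-1/187)))² = (-7211/4674 + (-2/31 - 79*(-1/187)))² = (-7211/4674 + (-2/31 + 79/187))² = (-7211/4674 + 2075/5797)² = (-32103617/27095178)² = 1030642224482689/734148670851684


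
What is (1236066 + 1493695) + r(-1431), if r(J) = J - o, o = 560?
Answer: 2727770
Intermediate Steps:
r(J) = -560 + J (r(J) = J - 1*560 = J - 560 = -560 + J)
(1236066 + 1493695) + r(-1431) = (1236066 + 1493695) + (-560 - 1431) = 2729761 - 1991 = 2727770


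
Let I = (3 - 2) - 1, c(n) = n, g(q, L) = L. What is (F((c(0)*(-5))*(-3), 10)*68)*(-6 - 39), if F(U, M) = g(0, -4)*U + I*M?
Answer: 0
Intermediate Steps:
I = 0 (I = 1 - 1 = 0)
F(U, M) = -4*U (F(U, M) = -4*U + 0*M = -4*U + 0 = -4*U)
(F((c(0)*(-5))*(-3), 10)*68)*(-6 - 39) = (-4*0*(-5)*(-3)*68)*(-6 - 39) = (-0*(-3)*68)*(-45) = (-4*0*68)*(-45) = (0*68)*(-45) = 0*(-45) = 0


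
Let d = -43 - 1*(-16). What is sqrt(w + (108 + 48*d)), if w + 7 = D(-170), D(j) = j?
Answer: I*sqrt(1365) ≈ 36.946*I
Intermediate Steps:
d = -27 (d = -43 + 16 = -27)
w = -177 (w = -7 - 170 = -177)
sqrt(w + (108 + 48*d)) = sqrt(-177 + (108 + 48*(-27))) = sqrt(-177 + (108 - 1296)) = sqrt(-177 - 1188) = sqrt(-1365) = I*sqrt(1365)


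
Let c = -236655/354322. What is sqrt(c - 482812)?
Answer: I*sqrt(60614272052464318)/354322 ≈ 694.85*I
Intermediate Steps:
c = -236655/354322 (c = -236655*1/354322 = -236655/354322 ≈ -0.66791)
sqrt(c - 482812) = sqrt(-236655/354322 - 482812) = sqrt(-171071150119/354322) = I*sqrt(60614272052464318)/354322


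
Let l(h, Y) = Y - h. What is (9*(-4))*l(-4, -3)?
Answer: -36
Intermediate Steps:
(9*(-4))*l(-4, -3) = (9*(-4))*(-3 - 1*(-4)) = -36*(-3 + 4) = -36*1 = -36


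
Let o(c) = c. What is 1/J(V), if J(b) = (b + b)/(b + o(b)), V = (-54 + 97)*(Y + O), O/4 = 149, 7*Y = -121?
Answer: 1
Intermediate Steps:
Y = -121/7 (Y = (⅐)*(-121) = -121/7 ≈ -17.286)
O = 596 (O = 4*149 = 596)
V = 174193/7 (V = (-54 + 97)*(-121/7 + 596) = 43*(4051/7) = 174193/7 ≈ 24885.)
J(b) = 1 (J(b) = (b + b)/(b + b) = (2*b)/((2*b)) = (2*b)*(1/(2*b)) = 1)
1/J(V) = 1/1 = 1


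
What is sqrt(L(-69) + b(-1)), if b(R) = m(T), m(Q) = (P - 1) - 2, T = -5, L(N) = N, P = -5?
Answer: I*sqrt(77) ≈ 8.775*I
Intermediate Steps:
m(Q) = -8 (m(Q) = (-5 - 1) - 2 = -6 - 2 = -8)
b(R) = -8
sqrt(L(-69) + b(-1)) = sqrt(-69 - 8) = sqrt(-77) = I*sqrt(77)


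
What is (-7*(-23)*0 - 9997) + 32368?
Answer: 22371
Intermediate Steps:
(-7*(-23)*0 - 9997) + 32368 = (161*0 - 9997) + 32368 = (0 - 9997) + 32368 = -9997 + 32368 = 22371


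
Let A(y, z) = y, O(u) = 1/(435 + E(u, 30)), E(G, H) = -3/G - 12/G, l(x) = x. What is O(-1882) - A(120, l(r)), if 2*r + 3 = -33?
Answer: -98240318/818685 ≈ -120.00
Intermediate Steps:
r = -18 (r = -3/2 + (1/2)*(-33) = -3/2 - 33/2 = -18)
E(G, H) = -15/G
O(u) = 1/(435 - 15/u)
O(-1882) - A(120, l(r)) = (1/15)*(-1882)/(-1 + 29*(-1882)) - 1*120 = (1/15)*(-1882)/(-1 - 54578) - 120 = (1/15)*(-1882)/(-54579) - 120 = (1/15)*(-1882)*(-1/54579) - 120 = 1882/818685 - 120 = -98240318/818685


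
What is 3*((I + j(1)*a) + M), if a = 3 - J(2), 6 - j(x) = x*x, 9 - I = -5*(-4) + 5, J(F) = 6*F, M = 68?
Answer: 21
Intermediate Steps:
I = -16 (I = 9 - (-5*(-4) + 5) = 9 - (20 + 5) = 9 - 1*25 = 9 - 25 = -16)
j(x) = 6 - x² (j(x) = 6 - x*x = 6 - x²)
a = -9 (a = 3 - 6*2 = 3 - 1*12 = 3 - 12 = -9)
3*((I + j(1)*a) + M) = 3*((-16 + (6 - 1*1²)*(-9)) + 68) = 3*((-16 + (6 - 1*1)*(-9)) + 68) = 3*((-16 + (6 - 1)*(-9)) + 68) = 3*((-16 + 5*(-9)) + 68) = 3*((-16 - 45) + 68) = 3*(-61 + 68) = 3*7 = 21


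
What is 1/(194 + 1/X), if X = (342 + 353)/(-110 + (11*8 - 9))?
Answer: 695/134799 ≈ 0.0051558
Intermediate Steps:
X = -695/31 (X = 695/(-110 + (88 - 9)) = 695/(-110 + 79) = 695/(-31) = 695*(-1/31) = -695/31 ≈ -22.419)
1/(194 + 1/X) = 1/(194 + 1/(-695/31)) = 1/(194 - 31/695) = 1/(134799/695) = 695/134799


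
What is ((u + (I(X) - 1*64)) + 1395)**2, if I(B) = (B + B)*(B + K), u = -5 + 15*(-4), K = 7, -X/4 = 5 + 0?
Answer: 3189796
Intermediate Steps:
X = -20 (X = -4*(5 + 0) = -4*5 = -20)
u = -65 (u = -5 - 60 = -65)
I(B) = 2*B*(7 + B) (I(B) = (B + B)*(B + 7) = (2*B)*(7 + B) = 2*B*(7 + B))
((u + (I(X) - 1*64)) + 1395)**2 = ((-65 + (2*(-20)*(7 - 20) - 1*64)) + 1395)**2 = ((-65 + (2*(-20)*(-13) - 64)) + 1395)**2 = ((-65 + (520 - 64)) + 1395)**2 = ((-65 + 456) + 1395)**2 = (391 + 1395)**2 = 1786**2 = 3189796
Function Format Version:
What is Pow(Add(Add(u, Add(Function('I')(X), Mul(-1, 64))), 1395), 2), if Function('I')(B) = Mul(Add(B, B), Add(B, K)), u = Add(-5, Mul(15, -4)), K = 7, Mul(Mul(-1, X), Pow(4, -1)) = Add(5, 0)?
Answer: 3189796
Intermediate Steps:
X = -20 (X = Mul(-4, Add(5, 0)) = Mul(-4, 5) = -20)
u = -65 (u = Add(-5, -60) = -65)
Function('I')(B) = Mul(2, B, Add(7, B)) (Function('I')(B) = Mul(Add(B, B), Add(B, 7)) = Mul(Mul(2, B), Add(7, B)) = Mul(2, B, Add(7, B)))
Pow(Add(Add(u, Add(Function('I')(X), Mul(-1, 64))), 1395), 2) = Pow(Add(Add(-65, Add(Mul(2, -20, Add(7, -20)), Mul(-1, 64))), 1395), 2) = Pow(Add(Add(-65, Add(Mul(2, -20, -13), -64)), 1395), 2) = Pow(Add(Add(-65, Add(520, -64)), 1395), 2) = Pow(Add(Add(-65, 456), 1395), 2) = Pow(Add(391, 1395), 2) = Pow(1786, 2) = 3189796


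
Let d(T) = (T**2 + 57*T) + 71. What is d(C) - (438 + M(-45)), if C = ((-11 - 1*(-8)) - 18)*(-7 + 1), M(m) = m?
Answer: 22736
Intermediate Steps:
C = 126 (C = ((-11 + 8) - 18)*(-6) = (-3 - 18)*(-6) = -21*(-6) = 126)
d(T) = 71 + T**2 + 57*T
d(C) - (438 + M(-45)) = (71 + 126**2 + 57*126) - (438 - 45) = (71 + 15876 + 7182) - 1*393 = 23129 - 393 = 22736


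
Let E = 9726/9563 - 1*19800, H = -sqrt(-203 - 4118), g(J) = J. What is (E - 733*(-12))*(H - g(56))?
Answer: 5892405456/9563 + 105221526*I*sqrt(4321)/9563 ≈ 6.1617e+5 + 7.2327e+5*I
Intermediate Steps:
H = -I*sqrt(4321) (H = -sqrt(-4321) = -I*sqrt(4321) ≈ -65.734*I)
E = -189337674/9563 (E = 9726*(1/9563) - 19800 = 9726/9563 - 19800 = -189337674/9563 ≈ -19799.)
(E - 733*(-12))*(H - g(56)) = (-189337674/9563 - 733*(-12))*(-I*sqrt(4321) - 1*56) = (-189337674/9563 + 8796)*(-I*sqrt(4321) - 56) = -105221526*(-56 - I*sqrt(4321))/9563 = 5892405456/9563 + 105221526*I*sqrt(4321)/9563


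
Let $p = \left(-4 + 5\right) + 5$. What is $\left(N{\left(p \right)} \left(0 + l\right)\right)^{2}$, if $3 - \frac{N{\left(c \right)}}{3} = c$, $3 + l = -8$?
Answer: $9801$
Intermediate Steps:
$l = -11$ ($l = -3 - 8 = -11$)
$p = 6$ ($p = 1 + 5 = 6$)
$N{\left(c \right)} = 9 - 3 c$
$\left(N{\left(p \right)} \left(0 + l\right)\right)^{2} = \left(\left(9 - 18\right) \left(0 - 11\right)\right)^{2} = \left(\left(9 - 18\right) \left(-11\right)\right)^{2} = \left(\left(-9\right) \left(-11\right)\right)^{2} = 99^{2} = 9801$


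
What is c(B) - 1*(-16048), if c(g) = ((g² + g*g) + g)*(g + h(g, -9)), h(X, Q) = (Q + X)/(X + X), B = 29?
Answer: 66257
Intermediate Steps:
h(X, Q) = (Q + X)/(2*X) (h(X, Q) = (Q + X)/((2*X)) = (Q + X)*(1/(2*X)) = (Q + X)/(2*X))
c(g) = (g + 2*g²)*(g + (-9 + g)/(2*g)) (c(g) = ((g² + g*g) + g)*(g + (-9 + g)/(2*g)) = ((g² + g²) + g)*(g + (-9 + g)/(2*g)) = (2*g² + g)*(g + (-9 + g)/(2*g)) = (g + 2*g²)*(g + (-9 + g)/(2*g)))
c(B) - 1*(-16048) = (-9/2 + 2*29² + 2*29³ - 17/2*29) - 1*(-16048) = (-9/2 + 2*841 + 2*24389 - 493/2) + 16048 = (-9/2 + 1682 + 48778 - 493/2) + 16048 = 50209 + 16048 = 66257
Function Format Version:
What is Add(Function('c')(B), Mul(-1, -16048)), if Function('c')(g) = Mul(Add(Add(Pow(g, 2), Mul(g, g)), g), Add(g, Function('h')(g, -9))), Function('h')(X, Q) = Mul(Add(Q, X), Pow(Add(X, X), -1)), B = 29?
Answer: 66257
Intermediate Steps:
Function('h')(X, Q) = Mul(Rational(1, 2), Pow(X, -1), Add(Q, X)) (Function('h')(X, Q) = Mul(Add(Q, X), Pow(Mul(2, X), -1)) = Mul(Add(Q, X), Mul(Rational(1, 2), Pow(X, -1))) = Mul(Rational(1, 2), Pow(X, -1), Add(Q, X)))
Function('c')(g) = Mul(Add(g, Mul(2, Pow(g, 2))), Add(g, Mul(Rational(1, 2), Pow(g, -1), Add(-9, g)))) (Function('c')(g) = Mul(Add(Add(Pow(g, 2), Mul(g, g)), g), Add(g, Mul(Rational(1, 2), Pow(g, -1), Add(-9, g)))) = Mul(Add(Add(Pow(g, 2), Pow(g, 2)), g), Add(g, Mul(Rational(1, 2), Pow(g, -1), Add(-9, g)))) = Mul(Add(Mul(2, Pow(g, 2)), g), Add(g, Mul(Rational(1, 2), Pow(g, -1), Add(-9, g)))) = Mul(Add(g, Mul(2, Pow(g, 2))), Add(g, Mul(Rational(1, 2), Pow(g, -1), Add(-9, g)))))
Add(Function('c')(B), Mul(-1, -16048)) = Add(Add(Rational(-9, 2), Mul(2, Pow(29, 2)), Mul(2, Pow(29, 3)), Mul(Rational(-17, 2), 29)), Mul(-1, -16048)) = Add(Add(Rational(-9, 2), Mul(2, 841), Mul(2, 24389), Rational(-493, 2)), 16048) = Add(Add(Rational(-9, 2), 1682, 48778, Rational(-493, 2)), 16048) = Add(50209, 16048) = 66257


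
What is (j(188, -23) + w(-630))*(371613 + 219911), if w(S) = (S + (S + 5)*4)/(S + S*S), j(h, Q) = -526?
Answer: -12329794281260/39627 ≈ -3.1115e+8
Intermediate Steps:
w(S) = (20 + 5*S)/(S + S**2) (w(S) = (S + (5 + S)*4)/(S + S**2) = (S + (20 + 4*S))/(S + S**2) = (20 + 5*S)/(S + S**2))
(j(188, -23) + w(-630))*(371613 + 219911) = (-526 + 5*(4 - 630)/(-630*(1 - 630)))*(371613 + 219911) = (-526 + 5*(-1/630)*(-626)/(-629))*591524 = (-526 + 5*(-1/630)*(-1/629)*(-626))*591524 = (-526 - 313/39627)*591524 = -20844115/39627*591524 = -12329794281260/39627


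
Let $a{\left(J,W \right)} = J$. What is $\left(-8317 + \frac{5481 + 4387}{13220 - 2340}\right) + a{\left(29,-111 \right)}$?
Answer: $- \frac{22540893}{2720} \approx -8287.1$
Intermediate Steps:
$\left(-8317 + \frac{5481 + 4387}{13220 - 2340}\right) + a{\left(29,-111 \right)} = \left(-8317 + \frac{5481 + 4387}{13220 - 2340}\right) + 29 = \left(-8317 + \frac{9868}{10880}\right) + 29 = \left(-8317 + 9868 \cdot \frac{1}{10880}\right) + 29 = \left(-8317 + \frac{2467}{2720}\right) + 29 = - \frac{22619773}{2720} + 29 = - \frac{22540893}{2720}$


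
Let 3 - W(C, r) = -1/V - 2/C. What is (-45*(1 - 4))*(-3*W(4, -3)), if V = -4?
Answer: -5265/4 ≈ -1316.3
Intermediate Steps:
W(C, r) = 11/4 + 2/C (W(C, r) = 3 - (-1/(-4) - 2/C) = 3 - (-1*(-¼) - 2/C) = 3 - (¼ - 2/C) = 3 + (-¼ + 2/C) = 11/4 + 2/C)
(-45*(1 - 4))*(-3*W(4, -3)) = (-45*(1 - 4))*(-3*(11/4 + 2/4)) = (-45*(-3))*(-3*(11/4 + 2*(¼))) = (-9*(-15))*(-3*(11/4 + ½)) = 135*(-3*13/4) = 135*(-39/4) = -5265/4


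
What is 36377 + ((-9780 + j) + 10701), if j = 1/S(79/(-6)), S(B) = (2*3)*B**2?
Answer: 232776824/6241 ≈ 37298.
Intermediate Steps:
S(B) = 6*B**2
j = 6/6241 (j = 1/(6*(79/(-6))**2) = 1/(6*(79*(-1/6))**2) = 1/(6*(-79/6)**2) = 1/(6*(6241/36)) = 1/(6241/6) = 6/6241 ≈ 0.00096138)
36377 + ((-9780 + j) + 10701) = 36377 + ((-9780 + 6/6241) + 10701) = 36377 + (-61036974/6241 + 10701) = 36377 + 5747967/6241 = 232776824/6241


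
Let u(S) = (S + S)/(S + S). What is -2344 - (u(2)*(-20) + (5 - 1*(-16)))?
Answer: -2345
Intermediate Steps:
u(S) = 1 (u(S) = (2*S)/((2*S)) = (2*S)*(1/(2*S)) = 1)
-2344 - (u(2)*(-20) + (5 - 1*(-16))) = -2344 - (1*(-20) + (5 - 1*(-16))) = -2344 - (-20 + (5 + 16)) = -2344 - (-20 + 21) = -2344 - 1*1 = -2344 - 1 = -2345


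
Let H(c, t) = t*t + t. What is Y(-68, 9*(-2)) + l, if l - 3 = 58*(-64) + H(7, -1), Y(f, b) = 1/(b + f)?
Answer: -318975/86 ≈ -3709.0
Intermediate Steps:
H(c, t) = t + t**2 (H(c, t) = t**2 + t = t + t**2)
l = -3709 (l = 3 + (58*(-64) - (1 - 1)) = 3 + (-3712 - 1*0) = 3 + (-3712 + 0) = 3 - 3712 = -3709)
Y(-68, 9*(-2)) + l = 1/(9*(-2) - 68) - 3709 = 1/(-18 - 68) - 3709 = 1/(-86) - 3709 = -1/86 - 3709 = -318975/86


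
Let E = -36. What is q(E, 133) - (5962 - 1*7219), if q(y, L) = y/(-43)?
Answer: 54087/43 ≈ 1257.8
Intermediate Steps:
q(y, L) = -y/43 (q(y, L) = y*(-1/43) = -y/43)
q(E, 133) - (5962 - 1*7219) = -1/43*(-36) - (5962 - 1*7219) = 36/43 - (5962 - 7219) = 36/43 - 1*(-1257) = 36/43 + 1257 = 54087/43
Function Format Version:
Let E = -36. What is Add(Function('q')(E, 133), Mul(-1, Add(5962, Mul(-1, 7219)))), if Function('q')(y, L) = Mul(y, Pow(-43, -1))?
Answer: Rational(54087, 43) ≈ 1257.8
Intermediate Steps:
Function('q')(y, L) = Mul(Rational(-1, 43), y) (Function('q')(y, L) = Mul(y, Rational(-1, 43)) = Mul(Rational(-1, 43), y))
Add(Function('q')(E, 133), Mul(-1, Add(5962, Mul(-1, 7219)))) = Add(Mul(Rational(-1, 43), -36), Mul(-1, Add(5962, Mul(-1, 7219)))) = Add(Rational(36, 43), Mul(-1, Add(5962, -7219))) = Add(Rational(36, 43), Mul(-1, -1257)) = Add(Rational(36, 43), 1257) = Rational(54087, 43)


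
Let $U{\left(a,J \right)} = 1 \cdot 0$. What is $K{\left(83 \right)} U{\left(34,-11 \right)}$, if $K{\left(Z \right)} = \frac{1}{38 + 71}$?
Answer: $0$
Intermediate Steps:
$K{\left(Z \right)} = \frac{1}{109}$
$U{\left(a,J \right)} = 0$
$K{\left(83 \right)} U{\left(34,-11 \right)} = \frac{1}{109} \cdot 0 = 0$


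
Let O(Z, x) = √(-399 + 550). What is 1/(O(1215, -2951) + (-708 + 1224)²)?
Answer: 266256/70892257385 - √151/70892257385 ≈ 3.7556e-6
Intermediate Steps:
O(Z, x) = √151
1/(O(1215, -2951) + (-708 + 1224)²) = 1/(√151 + (-708 + 1224)²) = 1/(√151 + 516²) = 1/(√151 + 266256) = 1/(266256 + √151)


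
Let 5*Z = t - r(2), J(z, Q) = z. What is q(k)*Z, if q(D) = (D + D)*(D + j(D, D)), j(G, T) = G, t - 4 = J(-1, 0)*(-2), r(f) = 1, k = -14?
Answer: 784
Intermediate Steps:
t = 6 (t = 4 - 1*(-2) = 4 + 2 = 6)
q(D) = 4*D² (q(D) = (D + D)*(D + D) = (2*D)*(2*D) = 4*D²)
Z = 1 (Z = (6 - 1*1)/5 = (6 - 1)/5 = (⅕)*5 = 1)
q(k)*Z = (4*(-14)²)*1 = (4*196)*1 = 784*1 = 784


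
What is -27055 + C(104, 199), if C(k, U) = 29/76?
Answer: -2056151/76 ≈ -27055.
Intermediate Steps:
C(k, U) = 29/76 (C(k, U) = 29*(1/76) = 29/76)
-27055 + C(104, 199) = -27055 + 29/76 = -2056151/76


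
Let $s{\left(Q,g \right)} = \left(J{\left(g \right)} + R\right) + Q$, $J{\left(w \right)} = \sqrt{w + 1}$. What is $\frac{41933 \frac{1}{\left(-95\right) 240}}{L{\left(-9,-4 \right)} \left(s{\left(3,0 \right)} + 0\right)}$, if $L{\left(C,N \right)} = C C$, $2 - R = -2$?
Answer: $- \frac{2207}{777600} \approx -0.0028382$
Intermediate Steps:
$J{\left(w \right)} = \sqrt{1 + w}$
$R = 4$ ($R = 2 - -2 = 2 + 2 = 4$)
$s{\left(Q,g \right)} = 4 + Q + \sqrt{1 + g}$ ($s{\left(Q,g \right)} = \left(\sqrt{1 + g} + 4\right) + Q = \left(4 + \sqrt{1 + g}\right) + Q = 4 + Q + \sqrt{1 + g}$)
$L{\left(C,N \right)} = C^{2}$
$\frac{41933 \frac{1}{\left(-95\right) 240}}{L{\left(-9,-4 \right)} \left(s{\left(3,0 \right)} + 0\right)} = \frac{41933 \frac{1}{\left(-95\right) 240}}{\left(-9\right)^{2} \left(\left(4 + 3 + \sqrt{1 + 0}\right) + 0\right)} = \frac{41933 \frac{1}{-22800}}{81 \left(\left(4 + 3 + \sqrt{1}\right) + 0\right)} = \frac{41933 \left(- \frac{1}{22800}\right)}{81 \left(\left(4 + 3 + 1\right) + 0\right)} = - \frac{2207}{1200 \cdot 81 \left(8 + 0\right)} = - \frac{2207}{1200 \cdot 81 \cdot 8} = - \frac{2207}{1200 \cdot 648} = \left(- \frac{2207}{1200}\right) \frac{1}{648} = - \frac{2207}{777600}$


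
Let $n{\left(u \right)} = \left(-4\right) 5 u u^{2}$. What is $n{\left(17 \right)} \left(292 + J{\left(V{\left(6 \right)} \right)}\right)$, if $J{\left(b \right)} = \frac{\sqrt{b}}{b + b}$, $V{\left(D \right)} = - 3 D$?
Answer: $-28691920 + \frac{24565 i \sqrt{2}}{3} \approx -2.8692 \cdot 10^{7} + 11580.0 i$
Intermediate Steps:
$n{\left(u \right)} = - 20 u^{3}$ ($n{\left(u \right)} = - 20 u u^{2} = - 20 u^{3}$)
$J{\left(b \right)} = \frac{1}{2 \sqrt{b}}$ ($J{\left(b \right)} = \frac{\sqrt{b}}{2 b} = \frac{1}{2 b} \sqrt{b} = \frac{1}{2 \sqrt{b}}$)
$n{\left(17 \right)} \left(292 + J{\left(V{\left(6 \right)} \right)}\right) = - 20 \cdot 17^{3} \left(292 + \frac{1}{2 \cdot 3 i \sqrt{2}}\right) = \left(-20\right) 4913 \left(292 + \frac{1}{2 \cdot 3 i \sqrt{2}}\right) = - 98260 \left(292 + \frac{\left(- \frac{1}{6}\right) i \sqrt{2}}{2}\right) = - 98260 \left(292 - \frac{i \sqrt{2}}{12}\right) = -28691920 + \frac{24565 i \sqrt{2}}{3}$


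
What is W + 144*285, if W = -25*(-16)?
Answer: 41440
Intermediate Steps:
W = 400
W + 144*285 = 400 + 144*285 = 400 + 41040 = 41440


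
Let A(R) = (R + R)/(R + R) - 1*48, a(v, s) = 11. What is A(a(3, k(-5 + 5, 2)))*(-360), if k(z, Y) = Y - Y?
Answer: 16920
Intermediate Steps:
k(z, Y) = 0
A(R) = -47 (A(R) = (2*R)/((2*R)) - 48 = (2*R)*(1/(2*R)) - 48 = 1 - 48 = -47)
A(a(3, k(-5 + 5, 2)))*(-360) = -47*(-360) = 16920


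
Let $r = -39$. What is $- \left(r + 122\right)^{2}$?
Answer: $-6889$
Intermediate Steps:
$- \left(r + 122\right)^{2} = - \left(-39 + 122\right)^{2} = - 83^{2} = \left(-1\right) 6889 = -6889$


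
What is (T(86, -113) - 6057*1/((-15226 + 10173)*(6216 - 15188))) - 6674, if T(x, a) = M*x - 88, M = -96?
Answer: -680848785345/45335516 ≈ -15018.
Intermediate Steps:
T(x, a) = -88 - 96*x (T(x, a) = -96*x - 88 = -88 - 96*x)
(T(86, -113) - 6057*1/((-15226 + 10173)*(6216 - 15188))) - 6674 = ((-88 - 96*86) - 6057*1/((-15226 + 10173)*(6216 - 15188))) - 6674 = ((-88 - 8256) - 6057/((-5053*(-8972)))) - 6674 = (-8344 - 6057/45335516) - 6674 = -378279551561/45335516 - 6674 = -680848785345/45335516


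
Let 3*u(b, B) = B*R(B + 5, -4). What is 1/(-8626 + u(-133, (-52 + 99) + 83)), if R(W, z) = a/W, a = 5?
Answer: -81/698576 ≈ -0.00011595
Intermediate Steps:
R(W, z) = 5/W
u(b, B) = 5*B/(3*(5 + B)) (u(b, B) = (B*(5/(B + 5)))/3 = (B*(5/(5 + B)))/3 = (5*B/(5 + B))/3 = 5*B/(3*(5 + B)))
1/(-8626 + u(-133, (-52 + 99) + 83)) = 1/(-8626 + 5*((-52 + 99) + 83)/(3*(5 + ((-52 + 99) + 83)))) = 1/(-8626 + 5*(47 + 83)/(3*(5 + (47 + 83)))) = 1/(-8626 + (5/3)*130/(5 + 130)) = 1/(-8626 + (5/3)*130/135) = 1/(-8626 + (5/3)*130*(1/135)) = 1/(-8626 + 130/81) = 1/(-698576/81) = -81/698576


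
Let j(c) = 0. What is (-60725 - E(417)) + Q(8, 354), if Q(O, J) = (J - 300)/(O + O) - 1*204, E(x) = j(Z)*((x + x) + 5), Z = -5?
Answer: -487405/8 ≈ -60926.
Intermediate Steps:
E(x) = 0 (E(x) = 0*((x + x) + 5) = 0*(2*x + 5) = 0*(5 + 2*x) = 0)
Q(O, J) = -204 + (-300 + J)/(2*O) (Q(O, J) = (-300 + J)/((2*O)) - 204 = (-300 + J)*(1/(2*O)) - 204 = (-300 + J)/(2*O) - 204 = -204 + (-300 + J)/(2*O))
(-60725 - E(417)) + Q(8, 354) = (-60725 - 1*0) + (½)*(-300 + 354 - 408*8)/8 = (-60725 + 0) + (½)*(⅛)*(-300 + 354 - 3264) = -60725 + (½)*(⅛)*(-3210) = -60725 - 1605/8 = -487405/8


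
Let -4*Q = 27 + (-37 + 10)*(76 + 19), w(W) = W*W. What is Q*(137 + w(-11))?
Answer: 163701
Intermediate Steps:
w(W) = W²
Q = 1269/2 (Q = -(27 + (-37 + 10)*(76 + 19))/4 = -(27 - 27*95)/4 = -(27 - 2565)/4 = -¼*(-2538) = 1269/2 ≈ 634.50)
Q*(137 + w(-11)) = 1269*(137 + (-11)²)/2 = 1269*(137 + 121)/2 = (1269/2)*258 = 163701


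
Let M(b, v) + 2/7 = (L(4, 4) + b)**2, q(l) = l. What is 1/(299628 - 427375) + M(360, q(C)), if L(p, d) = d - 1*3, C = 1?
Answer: 116536562008/894229 ≈ 1.3032e+5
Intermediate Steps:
L(p, d) = -3 + d (L(p, d) = d - 3 = -3 + d)
M(b, v) = -2/7 + (1 + b)**2 (M(b, v) = -2/7 + ((-3 + 4) + b)**2 = -2/7 + (1 + b)**2)
1/(299628 - 427375) + M(360, q(C)) = 1/(299628 - 427375) + (-2/7 + (1 + 360)**2) = 1/(-127747) + (-2/7 + 361**2) = -1/127747 + (-2/7 + 130321) = -1/127747 + 912245/7 = 116536562008/894229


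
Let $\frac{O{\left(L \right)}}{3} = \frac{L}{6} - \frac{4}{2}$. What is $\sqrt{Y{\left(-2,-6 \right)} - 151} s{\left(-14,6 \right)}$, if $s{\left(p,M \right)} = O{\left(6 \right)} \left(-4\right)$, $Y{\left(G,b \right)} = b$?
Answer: $12 i \sqrt{157} \approx 150.36 i$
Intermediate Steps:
$O{\left(L \right)} = -6 + \frac{L}{2}$ ($O{\left(L \right)} = 3 \left(\frac{L}{6} - \frac{4}{2}\right) = 3 \left(L \frac{1}{6} - 2\right) = 3 \left(\frac{L}{6} - 2\right) = 3 \left(-2 + \frac{L}{6}\right) = -6 + \frac{L}{2}$)
$s{\left(p,M \right)} = 12$ ($s{\left(p,M \right)} = \left(-6 + \frac{1}{2} \cdot 6\right) \left(-4\right) = \left(-6 + 3\right) \left(-4\right) = \left(-3\right) \left(-4\right) = 12$)
$\sqrt{Y{\left(-2,-6 \right)} - 151} s{\left(-14,6 \right)} = \sqrt{-6 - 151} \cdot 12 = \sqrt{-157} \cdot 12 = i \sqrt{157} \cdot 12 = 12 i \sqrt{157}$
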